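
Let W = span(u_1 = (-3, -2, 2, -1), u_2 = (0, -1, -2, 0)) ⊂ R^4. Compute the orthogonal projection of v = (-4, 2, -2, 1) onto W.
proj_W(v) = (-57/86, -40/43, -23/43, -19/86)

Set up U = [u_1 | ... | u_2] ∈ R^(4×2). The projector onto W = col(U) is P = U (U^T U)^(-1) U^T.
Compute U^T U =
  [18, -2]
  [-2, 5],
and U^T v = (3, 2).
Solve U^T U · c = U^T v for the coefficients: c = (19/86, 21/43). The projection is proj_W(v) = U c.
Check: (v - proj_W(v)) · u_1 = 0  (should be 0).
Check: (v - proj_W(v)) · u_2 = 0  (should be 0).
Result: proj_W(v) = (-57/86, -40/43, -23/43, -19/86).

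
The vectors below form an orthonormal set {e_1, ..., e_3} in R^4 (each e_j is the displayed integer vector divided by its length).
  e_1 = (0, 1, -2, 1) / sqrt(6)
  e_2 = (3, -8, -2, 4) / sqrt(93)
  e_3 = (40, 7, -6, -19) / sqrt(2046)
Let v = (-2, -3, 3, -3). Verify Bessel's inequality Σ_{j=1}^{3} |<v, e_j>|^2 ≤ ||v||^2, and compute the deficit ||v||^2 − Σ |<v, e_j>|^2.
Σ |<v, e_j>|^2 = 854/33; ||v||^2 = 31; deficit = 169/33

Write each e_j = u_j / sqrt(<u_j, u_j>) where u_j is the displayed integer vector. Then <v, e_j> = <v, u_j> / sqrt(<u_j, u_j>), so |<v, e_j>|^2 = <v, u_j>^2 / <u_j, u_j>.
Coefficients: <v, e_1> = -12/sqrt(6), <v, e_2> = 0/sqrt(93), <v, e_3> = -62/sqrt(2046).
Square and sum: Σ |<v, e_j>|^2 = 854/33.
Compute ||v||^2 = v·v = 31.
Deficit = 31 − 854/33 = 169/33 ≥ 0, confirming Bessel's inequality. (The deficit equals ||v − Σ <v,e_j> e_j||^2, the squared distance from v to span{e_j}.)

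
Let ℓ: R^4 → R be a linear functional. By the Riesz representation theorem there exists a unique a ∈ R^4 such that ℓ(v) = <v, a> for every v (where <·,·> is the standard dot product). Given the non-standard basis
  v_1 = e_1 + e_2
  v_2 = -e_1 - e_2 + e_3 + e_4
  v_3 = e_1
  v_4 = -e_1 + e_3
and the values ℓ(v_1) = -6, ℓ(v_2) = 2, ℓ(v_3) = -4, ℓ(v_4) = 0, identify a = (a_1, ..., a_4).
a = (-4, -2, -4, 0)

Write a = (a_1, ..., a_4) in the standard basis. For each basis vector v_i, ℓ(v_i) = <v_i, a> is a linear equation in the a_j's. Collect the n equations into a matrix system V a = ℓ, where row i of V is v_i (expressed in the standard basis). Since V is invertible (lower-triangular with 1s on the diagonal, up to permutation), solve by back-substitution:
  V =
[[1, 1, 0, 0],
 [-1, -1, 1, 1],
 [1, 0, 0, 0],
 [-1, 0, 1, 0]]
  V a = (-6, 2, -4, 0)
Solving gives a = (-4, -2, -4, 0).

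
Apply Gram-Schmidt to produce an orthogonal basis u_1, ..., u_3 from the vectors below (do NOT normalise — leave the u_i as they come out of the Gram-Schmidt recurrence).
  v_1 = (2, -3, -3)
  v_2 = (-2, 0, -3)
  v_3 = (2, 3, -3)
Orthogonal basis:
  u_1 = (2, -3, -3)
  u_2 = (-27/11, 15/22, -51/22)
  u_3 = (72/29, 96/29, -48/29)

Apply the Gram-Schmidt recurrence
  u_1 = v_1
  u_i = v_i − Σ_{j<i} ((v_i · u_j) / (u_j · u_j)) · u_j.

Step by step this gives:
  u_1 = (2, -3, -3)
  u_2 = (-27/11, 15/22, -51/22)
  u_3 = (72/29, 96/29, -48/29)

Orthogonality check:
  u_2 · u_1 = 0 (should be 0)
  u_3 · u_1 = 0 (should be 0)
  u_3 · u_2 = 0 (should be 0)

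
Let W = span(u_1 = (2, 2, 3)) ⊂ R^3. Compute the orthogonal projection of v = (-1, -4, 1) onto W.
proj_W(v) = (-14/17, -14/17, -21/17)

Set up U = [u_1 | ... | u_1] ∈ R^(3×1). The projector onto W = col(U) is P = U (U^T U)^(-1) U^T.
Compute U^T U =
  [17],
and U^T v = (-7).
Solve U^T U · c = U^T v for the coefficients: c = (-7/17). The projection is proj_W(v) = U c.
Check: (v - proj_W(v)) · u_1 = 0  (should be 0).
Result: proj_W(v) = (-14/17, -14/17, -21/17).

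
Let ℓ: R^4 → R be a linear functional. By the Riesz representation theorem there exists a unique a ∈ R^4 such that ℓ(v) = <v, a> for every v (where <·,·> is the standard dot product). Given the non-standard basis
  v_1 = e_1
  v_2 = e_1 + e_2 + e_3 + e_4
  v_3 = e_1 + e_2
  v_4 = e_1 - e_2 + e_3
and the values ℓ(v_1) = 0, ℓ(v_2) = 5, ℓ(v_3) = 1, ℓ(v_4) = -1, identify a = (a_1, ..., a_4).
a = (0, 1, 0, 4)

Write a = (a_1, ..., a_4) in the standard basis. For each basis vector v_i, ℓ(v_i) = <v_i, a> is a linear equation in the a_j's. Collect the n equations into a matrix system V a = ℓ, where row i of V is v_i (expressed in the standard basis). Since V is invertible (lower-triangular with 1s on the diagonal, up to permutation), solve by back-substitution:
  V =
[[1, 0, 0, 0],
 [1, 1, 1, 1],
 [1, 1, 0, 0],
 [1, -1, 1, 0]]
  V a = (0, 5, 1, -1)
Solving gives a = (0, 1, 0, 4).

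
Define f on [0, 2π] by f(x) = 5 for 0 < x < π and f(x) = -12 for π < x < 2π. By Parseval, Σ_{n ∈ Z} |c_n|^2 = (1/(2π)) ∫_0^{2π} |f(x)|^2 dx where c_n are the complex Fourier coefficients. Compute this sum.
Σ |c_n|^2 = 169/2

Parseval equates the L^2 energy of f (normalised by 1/(2π)) with the ℓ^2 sum of its Fourier coefficients: (1/(2π)) ∫_0^{2π} |f|^2 = Σ |c_n|^2.
Compute the left side: (1/(2π)) [∫_0^π 5^2 dx + ∫_π^{2π} (-12)^2 dx] = (1/(2π)) · (25π + 144π) = (25 + 144)/2 = 169/2.
So Σ_{n ∈ Z} |c_n|^2 = 169/2.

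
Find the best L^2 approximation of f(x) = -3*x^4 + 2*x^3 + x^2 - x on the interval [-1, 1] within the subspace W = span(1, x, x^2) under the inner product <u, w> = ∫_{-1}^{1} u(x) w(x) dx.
g(x) = -11*x^2/7 + x/5 + 9/35

The best approximation g ∈ W is the orthogonal projection of f onto W. Writing g = a_0 + a_1 x + a_2 x^2, the coefficients solve the normal equations G · a = b where
  G_{ij} = <φ_i, φ_j> and b_i = <f, φ_i>, with φ_0 = 1, φ_1 = x, φ_2 = x^2.
G =
  [2, 0, 2/3]
  [0, 2/3, 0]
  [2/3, 0, 2/5],
b = (-8/15, 2/15, -16/35).
Solving gives a_0 = 9/35, a_1 = 1/5, a_2 = -11/7, so
  g(x) = -11*x^2/7 + x/5 + 9/35.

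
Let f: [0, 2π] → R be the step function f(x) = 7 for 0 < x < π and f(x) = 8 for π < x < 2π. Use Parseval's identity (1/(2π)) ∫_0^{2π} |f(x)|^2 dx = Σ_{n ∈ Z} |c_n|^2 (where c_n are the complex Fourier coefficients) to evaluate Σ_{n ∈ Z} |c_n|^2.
Σ |c_n|^2 = 113/2

Parseval equates the L^2 energy of f (normalised by 1/(2π)) with the ℓ^2 sum of its Fourier coefficients: (1/(2π)) ∫_0^{2π} |f|^2 = Σ |c_n|^2.
Compute the left side: (1/(2π)) [∫_0^π 7^2 dx + ∫_π^{2π} 8^2 dx] = (1/(2π)) · (49π + 64π) = (49 + 64)/2 = 113/2.
So Σ_{n ∈ Z} |c_n|^2 = 113/2.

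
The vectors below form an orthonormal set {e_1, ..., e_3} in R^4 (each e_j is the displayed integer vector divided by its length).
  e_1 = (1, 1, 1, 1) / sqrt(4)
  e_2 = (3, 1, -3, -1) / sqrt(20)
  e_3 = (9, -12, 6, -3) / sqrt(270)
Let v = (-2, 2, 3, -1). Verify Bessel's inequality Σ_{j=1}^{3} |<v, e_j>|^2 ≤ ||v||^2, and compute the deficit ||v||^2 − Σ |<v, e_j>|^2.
Σ |<v, e_j>|^2 = 59/6; ||v||^2 = 18; deficit = 49/6

Write each e_j = u_j / sqrt(<u_j, u_j>) where u_j is the displayed integer vector. Then <v, e_j> = <v, u_j> / sqrt(<u_j, u_j>), so |<v, e_j>|^2 = <v, u_j>^2 / <u_j, u_j>.
Coefficients: <v, e_1> = 2/sqrt(4), <v, e_2> = -12/sqrt(20), <v, e_3> = -21/sqrt(270).
Square and sum: Σ |<v, e_j>|^2 = 59/6.
Compute ||v||^2 = v·v = 18.
Deficit = 18 − 59/6 = 49/6 ≥ 0, confirming Bessel's inequality. (The deficit equals ||v − Σ <v,e_j> e_j||^2, the squared distance from v to span{e_j}.)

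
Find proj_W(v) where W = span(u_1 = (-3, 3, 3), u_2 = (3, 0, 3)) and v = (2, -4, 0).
proj_W(v) = (3, -2, -1)

Set up U = [u_1 | ... | u_2] ∈ R^(3×2). The projector onto W = col(U) is P = U (U^T U)^(-1) U^T.
Compute U^T U =
  [27, 0]
  [0, 18],
and U^T v = (-18, 6).
Solve U^T U · c = U^T v for the coefficients: c = (-2/3, 1/3). The projection is proj_W(v) = U c.
Check: (v - proj_W(v)) · u_1 = 0  (should be 0).
Check: (v - proj_W(v)) · u_2 = 0  (should be 0).
Result: proj_W(v) = (3, -2, -1).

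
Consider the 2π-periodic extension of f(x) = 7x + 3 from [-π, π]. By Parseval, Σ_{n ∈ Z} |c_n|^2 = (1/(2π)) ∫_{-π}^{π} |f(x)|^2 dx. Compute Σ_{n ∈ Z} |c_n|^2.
Σ |c_n|^2 = 49π^2/3 + 9

Expand and integrate term by term over [-π, π]:
  ∫ (7x)^2 dx = 49·(2π^3/3); ∫ 2·7·(3)·x dx = 0 (odd integrand); ∫ 3^2 dx = 9·2π.
So (1/(2π)) ∫_{-π}^{π} (7x + 3)^2 dx = 49π^2/3 + 9 = 49π^2/3 + 9.
Parseval ⇒ Σ |c_n|^2 = 49π^2/3 + 9.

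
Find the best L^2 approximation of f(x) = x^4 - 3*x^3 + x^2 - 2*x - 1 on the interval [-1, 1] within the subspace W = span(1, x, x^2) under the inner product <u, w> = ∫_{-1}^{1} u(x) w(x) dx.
g(x) = 13*x^2/7 - 19*x/5 - 38/35

The best approximation g ∈ W is the orthogonal projection of f onto W. Writing g = a_0 + a_1 x + a_2 x^2, the coefficients solve the normal equations G · a = b where
  G_{ij} = <φ_i, φ_j> and b_i = <f, φ_i>, with φ_0 = 1, φ_1 = x, φ_2 = x^2.
G =
  [2, 0, 2/3]
  [0, 2/3, 0]
  [2/3, 0, 2/5],
b = (-14/15, -38/15, 2/105).
Solving gives a_0 = -38/35, a_1 = -19/5, a_2 = 13/7, so
  g(x) = 13*x^2/7 - 19*x/5 - 38/35.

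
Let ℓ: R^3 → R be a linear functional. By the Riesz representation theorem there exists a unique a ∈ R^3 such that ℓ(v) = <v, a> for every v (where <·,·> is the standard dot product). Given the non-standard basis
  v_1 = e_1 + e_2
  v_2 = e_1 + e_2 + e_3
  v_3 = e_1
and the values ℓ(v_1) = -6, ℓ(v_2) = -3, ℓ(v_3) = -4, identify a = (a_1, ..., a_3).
a = (-4, -2, 3)

Write a = (a_1, ..., a_3) in the standard basis. For each basis vector v_i, ℓ(v_i) = <v_i, a> is a linear equation in the a_j's. Collect the n equations into a matrix system V a = ℓ, where row i of V is v_i (expressed in the standard basis). Since V is invertible (lower-triangular with 1s on the diagonal, up to permutation), solve by back-substitution:
  V =
[[1, 1, 0],
 [1, 1, 1],
 [1, 0, 0]]
  V a = (-6, -3, -4)
Solving gives a = (-4, -2, 3).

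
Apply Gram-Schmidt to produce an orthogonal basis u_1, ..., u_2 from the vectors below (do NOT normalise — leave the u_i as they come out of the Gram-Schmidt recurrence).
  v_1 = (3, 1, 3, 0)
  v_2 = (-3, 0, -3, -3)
Orthogonal basis:
  u_1 = (3, 1, 3, 0)
  u_2 = (-3/19, 18/19, -3/19, -3)

Apply the Gram-Schmidt recurrence
  u_1 = v_1
  u_i = v_i − Σ_{j<i} ((v_i · u_j) / (u_j · u_j)) · u_j.

Step by step this gives:
  u_1 = (3, 1, 3, 0)
  u_2 = (-3/19, 18/19, -3/19, -3)

Orthogonality check:
  u_2 · u_1 = 0 (should be 0)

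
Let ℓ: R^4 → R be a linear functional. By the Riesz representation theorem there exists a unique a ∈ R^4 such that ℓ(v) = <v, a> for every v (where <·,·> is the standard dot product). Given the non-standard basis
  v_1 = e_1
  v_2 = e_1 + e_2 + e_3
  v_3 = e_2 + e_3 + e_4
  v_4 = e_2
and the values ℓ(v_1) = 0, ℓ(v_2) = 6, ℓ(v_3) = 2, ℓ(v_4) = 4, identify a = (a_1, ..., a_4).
a = (0, 4, 2, -4)

Write a = (a_1, ..., a_4) in the standard basis. For each basis vector v_i, ℓ(v_i) = <v_i, a> is a linear equation in the a_j's. Collect the n equations into a matrix system V a = ℓ, where row i of V is v_i (expressed in the standard basis). Since V is invertible (lower-triangular with 1s on the diagonal, up to permutation), solve by back-substitution:
  V =
[[1, 0, 0, 0],
 [1, 1, 1, 0],
 [0, 1, 1, 1],
 [0, 1, 0, 0]]
  V a = (0, 6, 2, 4)
Solving gives a = (0, 4, 2, -4).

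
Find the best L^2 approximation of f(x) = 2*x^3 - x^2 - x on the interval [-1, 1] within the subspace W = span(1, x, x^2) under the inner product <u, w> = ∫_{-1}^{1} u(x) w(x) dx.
g(x) = -x^2 + x/5

The best approximation g ∈ W is the orthogonal projection of f onto W. Writing g = a_0 + a_1 x + a_2 x^2, the coefficients solve the normal equations G · a = b where
  G_{ij} = <φ_i, φ_j> and b_i = <f, φ_i>, with φ_0 = 1, φ_1 = x, φ_2 = x^2.
G =
  [2, 0, 2/3]
  [0, 2/3, 0]
  [2/3, 0, 2/5],
b = (-2/3, 2/15, -2/5).
Solving gives a_0 = 0, a_1 = 1/5, a_2 = -1, so
  g(x) = -x^2 + x/5.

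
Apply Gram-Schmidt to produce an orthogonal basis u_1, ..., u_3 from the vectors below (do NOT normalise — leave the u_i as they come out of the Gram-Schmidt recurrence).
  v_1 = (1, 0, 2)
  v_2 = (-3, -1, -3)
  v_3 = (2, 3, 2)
Orthogonal basis:
  u_1 = (1, 0, 2)
  u_2 = (-6/5, -1, 3/5)
  u_3 = (-1, 3/2, 1/2)

Apply the Gram-Schmidt recurrence
  u_1 = v_1
  u_i = v_i − Σ_{j<i} ((v_i · u_j) / (u_j · u_j)) · u_j.

Step by step this gives:
  u_1 = (1, 0, 2)
  u_2 = (-6/5, -1, 3/5)
  u_3 = (-1, 3/2, 1/2)

Orthogonality check:
  u_2 · u_1 = 0 (should be 0)
  u_3 · u_1 = 0 (should be 0)
  u_3 · u_2 = 0 (should be 0)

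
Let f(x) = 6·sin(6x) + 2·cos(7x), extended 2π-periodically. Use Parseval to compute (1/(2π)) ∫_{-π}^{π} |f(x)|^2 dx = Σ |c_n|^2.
Σ |c_n|^2 = 20

Expand |f|^2 and use orthogonality of {sin(nx), cos(mx)} on [-π, π]:
  ∫_{-π}^{π} sin(nx)^2 dx = π, ∫ cos(mx)^2 dx = π, and cross terms integrate to 0.
So ∫_{-π}^{π} f(x)^2 dx = 6^2 · π + 2^2 · π = (36 + 4)π.
Divide by 2π: (36 + 4)/2 = 20.
By Parseval, this equals Σ |c_n|^2.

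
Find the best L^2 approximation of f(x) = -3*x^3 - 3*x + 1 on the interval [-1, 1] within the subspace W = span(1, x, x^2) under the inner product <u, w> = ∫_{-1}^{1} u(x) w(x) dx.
g(x) = 1 - 24*x/5

The best approximation g ∈ W is the orthogonal projection of f onto W. Writing g = a_0 + a_1 x + a_2 x^2, the coefficients solve the normal equations G · a = b where
  G_{ij} = <φ_i, φ_j> and b_i = <f, φ_i>, with φ_0 = 1, φ_1 = x, φ_2 = x^2.
G =
  [2, 0, 2/3]
  [0, 2/3, 0]
  [2/3, 0, 2/5],
b = (2, -16/5, 2/3).
Solving gives a_0 = 1, a_1 = -24/5, a_2 = 0, so
  g(x) = 1 - 24*x/5.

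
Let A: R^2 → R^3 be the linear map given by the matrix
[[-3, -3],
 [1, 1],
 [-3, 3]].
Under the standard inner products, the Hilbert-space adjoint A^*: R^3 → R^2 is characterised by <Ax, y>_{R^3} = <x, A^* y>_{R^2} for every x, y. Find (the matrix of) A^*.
A^* = A^T =
[[-3, 1, -3],
 [-3, 1, 3]]

For real matrices with standard dot products, the defining identity <Ax, y> = <x, A^* y> gives (Ax)^T y = x^T (A^*) y, i.e. x^T A^T y = x^T (A^*) y. Since this holds for all x, y, we must have A^* = A^T. Therefore
A^* =
[[-3, 1, -3],
 [-3, 1, 3]].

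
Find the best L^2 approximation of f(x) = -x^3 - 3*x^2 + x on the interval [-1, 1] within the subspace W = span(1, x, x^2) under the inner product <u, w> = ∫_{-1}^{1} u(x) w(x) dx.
g(x) = -3*x^2 + 2*x/5

The best approximation g ∈ W is the orthogonal projection of f onto W. Writing g = a_0 + a_1 x + a_2 x^2, the coefficients solve the normal equations G · a = b where
  G_{ij} = <φ_i, φ_j> and b_i = <f, φ_i>, with φ_0 = 1, φ_1 = x, φ_2 = x^2.
G =
  [2, 0, 2/3]
  [0, 2/3, 0]
  [2/3, 0, 2/5],
b = (-2, 4/15, -6/5).
Solving gives a_0 = 0, a_1 = 2/5, a_2 = -3, so
  g(x) = -3*x^2 + 2*x/5.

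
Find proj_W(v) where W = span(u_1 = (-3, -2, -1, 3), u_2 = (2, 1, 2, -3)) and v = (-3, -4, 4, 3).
proj_W(v) = (-231/53, -209/53, 143/53, 66/53)

Set up U = [u_1 | ... | u_2] ∈ R^(4×2). The projector onto W = col(U) is P = U (U^T U)^(-1) U^T.
Compute U^T U =
  [23, -19]
  [-19, 18],
and U^T v = (22, -11).
Solve U^T U · c = U^T v for the coefficients: c = (187/53, 165/53). The projection is proj_W(v) = U c.
Check: (v - proj_W(v)) · u_1 = 0  (should be 0).
Check: (v - proj_W(v)) · u_2 = 0  (should be 0).
Result: proj_W(v) = (-231/53, -209/53, 143/53, 66/53).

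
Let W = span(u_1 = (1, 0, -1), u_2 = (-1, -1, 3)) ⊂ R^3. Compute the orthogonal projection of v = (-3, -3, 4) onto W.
proj_W(v) = (-13/6, -4/3, 29/6)

Set up U = [u_1 | ... | u_2] ∈ R^(3×2). The projector onto W = col(U) is P = U (U^T U)^(-1) U^T.
Compute U^T U =
  [2, -4]
  [-4, 11],
and U^T v = (-7, 18).
Solve U^T U · c = U^T v for the coefficients: c = (-5/6, 4/3). The projection is proj_W(v) = U c.
Check: (v - proj_W(v)) · u_1 = 0  (should be 0).
Check: (v - proj_W(v)) · u_2 = 0  (should be 0).
Result: proj_W(v) = (-13/6, -4/3, 29/6).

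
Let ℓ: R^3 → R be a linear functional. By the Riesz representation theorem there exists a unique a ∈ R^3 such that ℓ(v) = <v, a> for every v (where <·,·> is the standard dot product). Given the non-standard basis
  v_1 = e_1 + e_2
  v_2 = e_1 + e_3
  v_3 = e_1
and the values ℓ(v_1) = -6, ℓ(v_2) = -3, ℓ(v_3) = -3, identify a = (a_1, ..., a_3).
a = (-3, -3, 0)

Write a = (a_1, ..., a_3) in the standard basis. For each basis vector v_i, ℓ(v_i) = <v_i, a> is a linear equation in the a_j's. Collect the n equations into a matrix system V a = ℓ, where row i of V is v_i (expressed in the standard basis). Since V is invertible (lower-triangular with 1s on the diagonal, up to permutation), solve by back-substitution:
  V =
[[1, 1, 0],
 [1, 0, 1],
 [1, 0, 0]]
  V a = (-6, -3, -3)
Solving gives a = (-3, -3, 0).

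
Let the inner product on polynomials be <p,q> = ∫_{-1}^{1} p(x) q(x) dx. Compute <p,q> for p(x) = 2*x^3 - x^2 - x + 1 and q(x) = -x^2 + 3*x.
<p,q> = 2/15

Expand the product: p(x)·q(x) = -2*x^5 + 7*x^4 - 2*x^3 - 4*x^2 + 3*x.
∫_{-1}^{1} of each monomial x^k gives [2/(k+1) if k even, 0 if k odd]. Integrating term-by-term (or equivalently evaluating the antiderivative F(x) = -x^6/3 + 7*x^5/5 - x^4/2 - 4*x^3/3 + 3*x^2/2 at the endpoints):
  F(1) − F(−1) = 11/15 − (3/5) = 2/15.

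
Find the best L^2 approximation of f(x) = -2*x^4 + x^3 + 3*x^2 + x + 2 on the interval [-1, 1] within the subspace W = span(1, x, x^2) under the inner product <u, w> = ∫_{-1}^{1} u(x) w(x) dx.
g(x) = 9*x^2/7 + 8*x/5 + 76/35

The best approximation g ∈ W is the orthogonal projection of f onto W. Writing g = a_0 + a_1 x + a_2 x^2, the coefficients solve the normal equations G · a = b where
  G_{ij} = <φ_i, φ_j> and b_i = <f, φ_i>, with φ_0 = 1, φ_1 = x, φ_2 = x^2.
G =
  [2, 0, 2/3]
  [0, 2/3, 0]
  [2/3, 0, 2/5],
b = (26/5, 16/15, 206/105).
Solving gives a_0 = 76/35, a_1 = 8/5, a_2 = 9/7, so
  g(x) = 9*x^2/7 + 8*x/5 + 76/35.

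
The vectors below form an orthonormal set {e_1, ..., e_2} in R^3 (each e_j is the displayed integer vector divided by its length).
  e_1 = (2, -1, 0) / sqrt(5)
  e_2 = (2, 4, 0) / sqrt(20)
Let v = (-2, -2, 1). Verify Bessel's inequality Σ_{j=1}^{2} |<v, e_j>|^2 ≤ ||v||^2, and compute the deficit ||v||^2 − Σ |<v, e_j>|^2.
Σ |<v, e_j>|^2 = 8; ||v||^2 = 9; deficit = 1

Write each e_j = u_j / sqrt(<u_j, u_j>) where u_j is the displayed integer vector. Then <v, e_j> = <v, u_j> / sqrt(<u_j, u_j>), so |<v, e_j>|^2 = <v, u_j>^2 / <u_j, u_j>.
Coefficients: <v, e_1> = -2/sqrt(5), <v, e_2> = -12/sqrt(20).
Square and sum: Σ |<v, e_j>|^2 = 8.
Compute ||v||^2 = v·v = 9.
Deficit = 9 − 8 = 1 ≥ 0, confirming Bessel's inequality. (The deficit equals ||v − Σ <v,e_j> e_j||^2, the squared distance from v to span{e_j}.)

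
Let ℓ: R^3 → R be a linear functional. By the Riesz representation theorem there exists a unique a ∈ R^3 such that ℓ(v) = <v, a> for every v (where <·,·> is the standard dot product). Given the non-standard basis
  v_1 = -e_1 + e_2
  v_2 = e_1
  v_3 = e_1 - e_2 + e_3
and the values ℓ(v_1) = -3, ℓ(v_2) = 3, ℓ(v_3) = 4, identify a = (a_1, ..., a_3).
a = (3, 0, 1)

Write a = (a_1, ..., a_3) in the standard basis. For each basis vector v_i, ℓ(v_i) = <v_i, a> is a linear equation in the a_j's. Collect the n equations into a matrix system V a = ℓ, where row i of V is v_i (expressed in the standard basis). Since V is invertible (lower-triangular with 1s on the diagonal, up to permutation), solve by back-substitution:
  V =
[[-1, 1, 0],
 [1, 0, 0],
 [1, -1, 1]]
  V a = (-3, 3, 4)
Solving gives a = (3, 0, 1).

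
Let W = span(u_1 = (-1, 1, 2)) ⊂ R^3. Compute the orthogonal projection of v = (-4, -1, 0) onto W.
proj_W(v) = (-1/2, 1/2, 1)

Set up U = [u_1 | ... | u_1] ∈ R^(3×1). The projector onto W = col(U) is P = U (U^T U)^(-1) U^T.
Compute U^T U =
  [6],
and U^T v = (3).
Solve U^T U · c = U^T v for the coefficients: c = (1/2). The projection is proj_W(v) = U c.
Check: (v - proj_W(v)) · u_1 = 0  (should be 0).
Result: proj_W(v) = (-1/2, 1/2, 1).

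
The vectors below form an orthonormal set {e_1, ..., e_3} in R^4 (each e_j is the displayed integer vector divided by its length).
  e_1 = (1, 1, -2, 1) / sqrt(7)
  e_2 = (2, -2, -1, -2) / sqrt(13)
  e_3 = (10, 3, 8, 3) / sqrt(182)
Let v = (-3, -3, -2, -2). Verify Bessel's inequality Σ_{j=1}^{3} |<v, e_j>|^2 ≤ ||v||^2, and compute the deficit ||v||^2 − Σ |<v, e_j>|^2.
Σ |<v, e_j>|^2 = 51/2; ||v||^2 = 26; deficit = 1/2

Write each e_j = u_j / sqrt(<u_j, u_j>) where u_j is the displayed integer vector. Then <v, e_j> = <v, u_j> / sqrt(<u_j, u_j>), so |<v, e_j>|^2 = <v, u_j>^2 / <u_j, u_j>.
Coefficients: <v, e_1> = -4/sqrt(7), <v, e_2> = 6/sqrt(13), <v, e_3> = -61/sqrt(182).
Square and sum: Σ |<v, e_j>|^2 = 51/2.
Compute ||v||^2 = v·v = 26.
Deficit = 26 − 51/2 = 1/2 ≥ 0, confirming Bessel's inequality. (The deficit equals ||v − Σ <v,e_j> e_j||^2, the squared distance from v to span{e_j}.)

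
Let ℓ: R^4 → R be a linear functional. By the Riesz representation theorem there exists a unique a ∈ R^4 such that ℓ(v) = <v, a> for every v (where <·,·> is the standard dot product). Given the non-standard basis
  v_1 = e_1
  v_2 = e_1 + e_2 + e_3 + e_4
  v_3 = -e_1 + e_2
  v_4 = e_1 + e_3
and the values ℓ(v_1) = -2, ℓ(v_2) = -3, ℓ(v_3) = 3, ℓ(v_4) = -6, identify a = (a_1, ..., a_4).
a = (-2, 1, -4, 2)

Write a = (a_1, ..., a_4) in the standard basis. For each basis vector v_i, ℓ(v_i) = <v_i, a> is a linear equation in the a_j's. Collect the n equations into a matrix system V a = ℓ, where row i of V is v_i (expressed in the standard basis). Since V is invertible (lower-triangular with 1s on the diagonal, up to permutation), solve by back-substitution:
  V =
[[1, 0, 0, 0],
 [1, 1, 1, 1],
 [-1, 1, 0, 0],
 [1, 0, 1, 0]]
  V a = (-2, -3, 3, -6)
Solving gives a = (-2, 1, -4, 2).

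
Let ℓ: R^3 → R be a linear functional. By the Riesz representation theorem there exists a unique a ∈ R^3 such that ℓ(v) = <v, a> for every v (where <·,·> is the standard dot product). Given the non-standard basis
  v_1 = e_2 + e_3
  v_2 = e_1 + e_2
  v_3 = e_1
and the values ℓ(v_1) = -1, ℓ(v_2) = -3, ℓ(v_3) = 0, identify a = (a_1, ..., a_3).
a = (0, -3, 2)

Write a = (a_1, ..., a_3) in the standard basis. For each basis vector v_i, ℓ(v_i) = <v_i, a> is a linear equation in the a_j's. Collect the n equations into a matrix system V a = ℓ, where row i of V is v_i (expressed in the standard basis). Since V is invertible (lower-triangular with 1s on the diagonal, up to permutation), solve by back-substitution:
  V =
[[0, 1, 1],
 [1, 1, 0],
 [1, 0, 0]]
  V a = (-1, -3, 0)
Solving gives a = (0, -3, 2).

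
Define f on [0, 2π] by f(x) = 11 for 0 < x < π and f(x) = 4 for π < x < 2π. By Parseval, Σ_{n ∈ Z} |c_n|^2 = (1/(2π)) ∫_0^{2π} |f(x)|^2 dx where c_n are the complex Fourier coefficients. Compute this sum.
Σ |c_n|^2 = 137/2

Parseval equates the L^2 energy of f (normalised by 1/(2π)) with the ℓ^2 sum of its Fourier coefficients: (1/(2π)) ∫_0^{2π} |f|^2 = Σ |c_n|^2.
Compute the left side: (1/(2π)) [∫_0^π 11^2 dx + ∫_π^{2π} 4^2 dx] = (1/(2π)) · (121π + 16π) = (121 + 16)/2 = 137/2.
So Σ_{n ∈ Z} |c_n|^2 = 137/2.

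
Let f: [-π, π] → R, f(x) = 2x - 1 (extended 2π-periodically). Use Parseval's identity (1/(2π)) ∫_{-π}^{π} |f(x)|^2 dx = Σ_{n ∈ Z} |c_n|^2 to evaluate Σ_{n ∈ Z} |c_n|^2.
Σ |c_n|^2 = 4π^2/3 + 1

Expand and integrate term by term over [-π, π]:
  ∫ (2x)^2 dx = 4·(2π^3/3); ∫ 2·2·(-1)·x dx = 0 (odd integrand); ∫ (-1)^2 dx = 1·2π.
So (1/(2π)) ∫_{-π}^{π} (2x - 1)^2 dx = 4π^2/3 + 1 = 4π^2/3 + 1.
Parseval ⇒ Σ |c_n|^2 = 4π^2/3 + 1.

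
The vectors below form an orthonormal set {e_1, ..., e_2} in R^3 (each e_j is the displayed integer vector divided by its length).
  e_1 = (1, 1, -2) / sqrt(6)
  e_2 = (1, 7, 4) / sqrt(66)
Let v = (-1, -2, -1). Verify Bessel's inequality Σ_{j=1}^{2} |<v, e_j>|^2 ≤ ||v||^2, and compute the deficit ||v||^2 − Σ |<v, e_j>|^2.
Σ |<v, e_j>|^2 = 62/11; ||v||^2 = 6; deficit = 4/11

Write each e_j = u_j / sqrt(<u_j, u_j>) where u_j is the displayed integer vector. Then <v, e_j> = <v, u_j> / sqrt(<u_j, u_j>), so |<v, e_j>|^2 = <v, u_j>^2 / <u_j, u_j>.
Coefficients: <v, e_1> = -1/sqrt(6), <v, e_2> = -19/sqrt(66).
Square and sum: Σ |<v, e_j>|^2 = 62/11.
Compute ||v||^2 = v·v = 6.
Deficit = 6 − 62/11 = 4/11 ≥ 0, confirming Bessel's inequality. (The deficit equals ||v − Σ <v,e_j> e_j||^2, the squared distance from v to span{e_j}.)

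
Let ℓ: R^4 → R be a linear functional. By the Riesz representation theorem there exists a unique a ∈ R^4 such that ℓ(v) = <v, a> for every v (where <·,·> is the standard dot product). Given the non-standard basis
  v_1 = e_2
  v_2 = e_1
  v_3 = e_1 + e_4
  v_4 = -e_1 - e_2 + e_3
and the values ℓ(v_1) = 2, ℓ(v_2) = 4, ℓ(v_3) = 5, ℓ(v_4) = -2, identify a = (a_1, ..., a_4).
a = (4, 2, 4, 1)

Write a = (a_1, ..., a_4) in the standard basis. For each basis vector v_i, ℓ(v_i) = <v_i, a> is a linear equation in the a_j's. Collect the n equations into a matrix system V a = ℓ, where row i of V is v_i (expressed in the standard basis). Since V is invertible (lower-triangular with 1s on the diagonal, up to permutation), solve by back-substitution:
  V =
[[0, 1, 0, 0],
 [1, 0, 0, 0],
 [1, 0, 0, 1],
 [-1, -1, 1, 0]]
  V a = (2, 4, 5, -2)
Solving gives a = (4, 2, 4, 1).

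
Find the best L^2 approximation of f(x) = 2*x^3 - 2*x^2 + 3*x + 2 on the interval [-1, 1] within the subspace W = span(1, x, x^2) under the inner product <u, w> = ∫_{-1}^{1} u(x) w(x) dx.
g(x) = -2*x^2 + 21*x/5 + 2

The best approximation g ∈ W is the orthogonal projection of f onto W. Writing g = a_0 + a_1 x + a_2 x^2, the coefficients solve the normal equations G · a = b where
  G_{ij} = <φ_i, φ_j> and b_i = <f, φ_i>, with φ_0 = 1, φ_1 = x, φ_2 = x^2.
G =
  [2, 0, 2/3]
  [0, 2/3, 0]
  [2/3, 0, 2/5],
b = (8/3, 14/5, 8/15).
Solving gives a_0 = 2, a_1 = 21/5, a_2 = -2, so
  g(x) = -2*x^2 + 21*x/5 + 2.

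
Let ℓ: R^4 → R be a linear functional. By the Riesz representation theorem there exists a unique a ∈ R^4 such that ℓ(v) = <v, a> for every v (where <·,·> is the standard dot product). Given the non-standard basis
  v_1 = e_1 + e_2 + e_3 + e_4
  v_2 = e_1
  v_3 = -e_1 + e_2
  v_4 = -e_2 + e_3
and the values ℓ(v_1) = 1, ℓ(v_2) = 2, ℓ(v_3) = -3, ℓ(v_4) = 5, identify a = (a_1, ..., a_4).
a = (2, -1, 4, -4)

Write a = (a_1, ..., a_4) in the standard basis. For each basis vector v_i, ℓ(v_i) = <v_i, a> is a linear equation in the a_j's. Collect the n equations into a matrix system V a = ℓ, where row i of V is v_i (expressed in the standard basis). Since V is invertible (lower-triangular with 1s on the diagonal, up to permutation), solve by back-substitution:
  V =
[[1, 1, 1, 1],
 [1, 0, 0, 0],
 [-1, 1, 0, 0],
 [0, -1, 1, 0]]
  V a = (1, 2, -3, 5)
Solving gives a = (2, -1, 4, -4).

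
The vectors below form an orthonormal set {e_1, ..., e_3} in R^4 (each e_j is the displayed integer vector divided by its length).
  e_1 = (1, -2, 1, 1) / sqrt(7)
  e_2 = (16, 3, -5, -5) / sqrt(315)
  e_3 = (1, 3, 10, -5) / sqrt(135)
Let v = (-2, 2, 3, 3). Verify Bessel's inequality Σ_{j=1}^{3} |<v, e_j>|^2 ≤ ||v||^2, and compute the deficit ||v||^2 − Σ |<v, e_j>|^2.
Σ |<v, e_j>|^2 = 341/27; ||v||^2 = 26; deficit = 361/27

Write each e_j = u_j / sqrt(<u_j, u_j>) where u_j is the displayed integer vector. Then <v, e_j> = <v, u_j> / sqrt(<u_j, u_j>), so |<v, e_j>|^2 = <v, u_j>^2 / <u_j, u_j>.
Coefficients: <v, e_1> = 0/sqrt(7), <v, e_2> = -56/sqrt(315), <v, e_3> = 19/sqrt(135).
Square and sum: Σ |<v, e_j>|^2 = 341/27.
Compute ||v||^2 = v·v = 26.
Deficit = 26 − 341/27 = 361/27 ≥ 0, confirming Bessel's inequality. (The deficit equals ||v − Σ <v,e_j> e_j||^2, the squared distance from v to span{e_j}.)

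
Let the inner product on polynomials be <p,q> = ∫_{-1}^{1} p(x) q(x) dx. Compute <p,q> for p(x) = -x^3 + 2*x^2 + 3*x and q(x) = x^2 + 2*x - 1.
<p,q> = 8/3

Expand the product: p(x)·q(x) = -x^5 + 8*x^3 + 4*x^2 - 3*x.
∫_{-1}^{1} of each monomial x^k gives [2/(k+1) if k even, 0 if k odd]. Integrating term-by-term (or equivalently evaluating the antiderivative F(x) = -x^6/6 + 2*x^4 + 4*x^3/3 - 3*x^2/2 at the endpoints):
  F(1) − F(−1) = 5/3 − (-1) = 8/3.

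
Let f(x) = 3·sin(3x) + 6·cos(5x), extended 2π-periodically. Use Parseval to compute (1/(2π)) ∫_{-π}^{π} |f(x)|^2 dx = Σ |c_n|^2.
Σ |c_n|^2 = 45/2

Expand |f|^2 and use orthogonality of {sin(nx), cos(mx)} on [-π, π]:
  ∫_{-π}^{π} sin(nx)^2 dx = π, ∫ cos(mx)^2 dx = π, and cross terms integrate to 0.
So ∫_{-π}^{π} f(x)^2 dx = 3^2 · π + 6^2 · π = (9 + 36)π.
Divide by 2π: (9 + 36)/2 = 45/2.
By Parseval, this equals Σ |c_n|^2.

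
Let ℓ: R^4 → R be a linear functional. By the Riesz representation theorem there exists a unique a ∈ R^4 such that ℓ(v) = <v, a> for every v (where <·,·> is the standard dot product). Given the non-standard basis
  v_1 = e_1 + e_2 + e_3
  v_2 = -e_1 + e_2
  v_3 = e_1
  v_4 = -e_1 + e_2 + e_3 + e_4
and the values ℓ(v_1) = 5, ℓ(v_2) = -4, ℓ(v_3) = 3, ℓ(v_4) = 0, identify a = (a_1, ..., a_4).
a = (3, -1, 3, 1)

Write a = (a_1, ..., a_4) in the standard basis. For each basis vector v_i, ℓ(v_i) = <v_i, a> is a linear equation in the a_j's. Collect the n equations into a matrix system V a = ℓ, where row i of V is v_i (expressed in the standard basis). Since V is invertible (lower-triangular with 1s on the diagonal, up to permutation), solve by back-substitution:
  V =
[[1, 1, 1, 0],
 [-1, 1, 0, 0],
 [1, 0, 0, 0],
 [-1, 1, 1, 1]]
  V a = (5, -4, 3, 0)
Solving gives a = (3, -1, 3, 1).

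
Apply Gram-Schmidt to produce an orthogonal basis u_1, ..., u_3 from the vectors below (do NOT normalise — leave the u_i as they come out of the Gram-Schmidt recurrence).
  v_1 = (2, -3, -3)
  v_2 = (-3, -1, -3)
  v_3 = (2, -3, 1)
Orthogonal basis:
  u_1 = (2, -3, -3)
  u_2 = (-39/11, -2/11, -24/11)
  u_3 = (-132/191, -330/191, 242/191)

Apply the Gram-Schmidt recurrence
  u_1 = v_1
  u_i = v_i − Σ_{j<i} ((v_i · u_j) / (u_j · u_j)) · u_j.

Step by step this gives:
  u_1 = (2, -3, -3)
  u_2 = (-39/11, -2/11, -24/11)
  u_3 = (-132/191, -330/191, 242/191)

Orthogonality check:
  u_2 · u_1 = 0 (should be 0)
  u_3 · u_1 = 0 (should be 0)
  u_3 · u_2 = 0 (should be 0)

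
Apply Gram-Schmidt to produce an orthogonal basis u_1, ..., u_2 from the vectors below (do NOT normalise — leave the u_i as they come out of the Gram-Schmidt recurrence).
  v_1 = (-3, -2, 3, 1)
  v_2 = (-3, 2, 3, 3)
Orthogonal basis:
  u_1 = (-3, -2, 3, 1)
  u_2 = (-18/23, 80/23, 18/23, 52/23)

Apply the Gram-Schmidt recurrence
  u_1 = v_1
  u_i = v_i − Σ_{j<i} ((v_i · u_j) / (u_j · u_j)) · u_j.

Step by step this gives:
  u_1 = (-3, -2, 3, 1)
  u_2 = (-18/23, 80/23, 18/23, 52/23)

Orthogonality check:
  u_2 · u_1 = 0 (should be 0)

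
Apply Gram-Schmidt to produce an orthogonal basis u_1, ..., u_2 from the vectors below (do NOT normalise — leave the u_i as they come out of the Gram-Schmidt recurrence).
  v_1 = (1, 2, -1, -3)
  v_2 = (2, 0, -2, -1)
Orthogonal basis:
  u_1 = (1, 2, -1, -3)
  u_2 = (23/15, -14/15, -23/15, 2/5)

Apply the Gram-Schmidt recurrence
  u_1 = v_1
  u_i = v_i − Σ_{j<i} ((v_i · u_j) / (u_j · u_j)) · u_j.

Step by step this gives:
  u_1 = (1, 2, -1, -3)
  u_2 = (23/15, -14/15, -23/15, 2/5)

Orthogonality check:
  u_2 · u_1 = 0 (should be 0)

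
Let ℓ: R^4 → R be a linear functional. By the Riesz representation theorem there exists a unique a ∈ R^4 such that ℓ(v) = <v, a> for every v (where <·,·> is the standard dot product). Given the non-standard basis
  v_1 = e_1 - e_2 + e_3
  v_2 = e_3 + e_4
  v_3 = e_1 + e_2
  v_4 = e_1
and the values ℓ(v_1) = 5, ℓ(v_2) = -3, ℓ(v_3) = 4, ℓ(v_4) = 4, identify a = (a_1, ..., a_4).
a = (4, 0, 1, -4)

Write a = (a_1, ..., a_4) in the standard basis. For each basis vector v_i, ℓ(v_i) = <v_i, a> is a linear equation in the a_j's. Collect the n equations into a matrix system V a = ℓ, where row i of V is v_i (expressed in the standard basis). Since V is invertible (lower-triangular with 1s on the diagonal, up to permutation), solve by back-substitution:
  V =
[[1, -1, 1, 0],
 [0, 0, 1, 1],
 [1, 1, 0, 0],
 [1, 0, 0, 0]]
  V a = (5, -3, 4, 4)
Solving gives a = (4, 0, 1, -4).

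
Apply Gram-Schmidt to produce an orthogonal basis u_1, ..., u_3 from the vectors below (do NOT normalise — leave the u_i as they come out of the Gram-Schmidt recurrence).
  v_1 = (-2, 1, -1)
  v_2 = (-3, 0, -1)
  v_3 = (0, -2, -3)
Orthogonal basis:
  u_1 = (-2, 1, -1)
  u_2 = (-2/3, -7/6, 1/6)
  u_3 = (1, -1, -3)

Apply the Gram-Schmidt recurrence
  u_1 = v_1
  u_i = v_i − Σ_{j<i} ((v_i · u_j) / (u_j · u_j)) · u_j.

Step by step this gives:
  u_1 = (-2, 1, -1)
  u_2 = (-2/3, -7/6, 1/6)
  u_3 = (1, -1, -3)

Orthogonality check:
  u_2 · u_1 = 0 (should be 0)
  u_3 · u_1 = 0 (should be 0)
  u_3 · u_2 = 0 (should be 0)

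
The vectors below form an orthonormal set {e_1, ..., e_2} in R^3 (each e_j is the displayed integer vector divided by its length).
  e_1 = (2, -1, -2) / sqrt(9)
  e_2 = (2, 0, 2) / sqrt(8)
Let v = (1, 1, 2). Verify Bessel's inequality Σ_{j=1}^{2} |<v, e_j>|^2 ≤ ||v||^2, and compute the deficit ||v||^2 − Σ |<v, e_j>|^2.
Σ |<v, e_j>|^2 = 11/2; ||v||^2 = 6; deficit = 1/2

Write each e_j = u_j / sqrt(<u_j, u_j>) where u_j is the displayed integer vector. Then <v, e_j> = <v, u_j> / sqrt(<u_j, u_j>), so |<v, e_j>|^2 = <v, u_j>^2 / <u_j, u_j>.
Coefficients: <v, e_1> = -3/sqrt(9), <v, e_2> = 6/sqrt(8).
Square and sum: Σ |<v, e_j>|^2 = 11/2.
Compute ||v||^2 = v·v = 6.
Deficit = 6 − 11/2 = 1/2 ≥ 0, confirming Bessel's inequality. (The deficit equals ||v − Σ <v,e_j> e_j||^2, the squared distance from v to span{e_j}.)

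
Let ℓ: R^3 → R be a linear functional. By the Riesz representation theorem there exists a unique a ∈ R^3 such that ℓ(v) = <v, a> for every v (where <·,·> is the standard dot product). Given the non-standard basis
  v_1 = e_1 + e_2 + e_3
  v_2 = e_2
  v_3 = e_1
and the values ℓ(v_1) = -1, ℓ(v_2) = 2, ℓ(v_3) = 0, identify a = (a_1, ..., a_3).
a = (0, 2, -3)

Write a = (a_1, ..., a_3) in the standard basis. For each basis vector v_i, ℓ(v_i) = <v_i, a> is a linear equation in the a_j's. Collect the n equations into a matrix system V a = ℓ, where row i of V is v_i (expressed in the standard basis). Since V is invertible (lower-triangular with 1s on the diagonal, up to permutation), solve by back-substitution:
  V =
[[1, 1, 1],
 [0, 1, 0],
 [1, 0, 0]]
  V a = (-1, 2, 0)
Solving gives a = (0, 2, -3).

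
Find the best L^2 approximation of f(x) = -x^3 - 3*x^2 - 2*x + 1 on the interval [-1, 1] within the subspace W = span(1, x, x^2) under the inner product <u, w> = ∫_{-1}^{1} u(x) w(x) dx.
g(x) = -3*x^2 - 13*x/5 + 1

The best approximation g ∈ W is the orthogonal projection of f onto W. Writing g = a_0 + a_1 x + a_2 x^2, the coefficients solve the normal equations G · a = b where
  G_{ij} = <φ_i, φ_j> and b_i = <f, φ_i>, with φ_0 = 1, φ_1 = x, φ_2 = x^2.
G =
  [2, 0, 2/3]
  [0, 2/3, 0]
  [2/3, 0, 2/5],
b = (0, -26/15, -8/15).
Solving gives a_0 = 1, a_1 = -13/5, a_2 = -3, so
  g(x) = -3*x^2 - 13*x/5 + 1.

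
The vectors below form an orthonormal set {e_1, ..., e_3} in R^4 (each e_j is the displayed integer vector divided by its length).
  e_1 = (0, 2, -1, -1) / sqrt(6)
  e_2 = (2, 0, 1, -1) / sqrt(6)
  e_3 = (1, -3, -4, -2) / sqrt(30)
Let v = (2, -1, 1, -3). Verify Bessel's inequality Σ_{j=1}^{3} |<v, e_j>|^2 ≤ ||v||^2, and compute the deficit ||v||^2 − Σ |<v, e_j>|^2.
Σ |<v, e_j>|^2 = 123/10; ||v||^2 = 15; deficit = 27/10

Write each e_j = u_j / sqrt(<u_j, u_j>) where u_j is the displayed integer vector. Then <v, e_j> = <v, u_j> / sqrt(<u_j, u_j>), so |<v, e_j>|^2 = <v, u_j>^2 / <u_j, u_j>.
Coefficients: <v, e_1> = 0/sqrt(6), <v, e_2> = 8/sqrt(6), <v, e_3> = 7/sqrt(30).
Square and sum: Σ |<v, e_j>|^2 = 123/10.
Compute ||v||^2 = v·v = 15.
Deficit = 15 − 123/10 = 27/10 ≥ 0, confirming Bessel's inequality. (The deficit equals ||v − Σ <v,e_j> e_j||^2, the squared distance from v to span{e_j}.)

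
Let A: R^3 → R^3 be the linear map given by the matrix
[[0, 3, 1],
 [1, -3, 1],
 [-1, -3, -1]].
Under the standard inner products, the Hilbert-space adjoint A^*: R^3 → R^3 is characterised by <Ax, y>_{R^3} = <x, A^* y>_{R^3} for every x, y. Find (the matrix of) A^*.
A^* = A^T =
[[0, 1, -1],
 [3, -3, -3],
 [1, 1, -1]]

For real matrices with standard dot products, the defining identity <Ax, y> = <x, A^* y> gives (Ax)^T y = x^T (A^*) y, i.e. x^T A^T y = x^T (A^*) y. Since this holds for all x, y, we must have A^* = A^T. Therefore
A^* =
[[0, 1, -1],
 [3, -3, -3],
 [1, 1, -1]].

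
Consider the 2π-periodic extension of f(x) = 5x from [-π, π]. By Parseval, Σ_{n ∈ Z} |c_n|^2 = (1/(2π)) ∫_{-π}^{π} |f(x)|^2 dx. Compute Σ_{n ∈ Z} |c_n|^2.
Σ |c_n|^2 = 25π^2/3

Expand and integrate term by term over [-π, π]:
  ∫ (5x)^2 dx = 25·(2π^3/3); ∫ 2·5·(0)·x dx = 0 (odd integrand); ∫ 0^2 dx = 0·2π.
So (1/(2π)) ∫_{-π}^{π} (5x)^2 dx = 25π^2/3 + 0 = 25π^2/3.
Parseval ⇒ Σ |c_n|^2 = 25π^2/3.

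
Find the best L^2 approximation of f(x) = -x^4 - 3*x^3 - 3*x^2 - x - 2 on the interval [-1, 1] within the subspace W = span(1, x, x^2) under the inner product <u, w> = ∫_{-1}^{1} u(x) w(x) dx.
g(x) = -27*x^2/7 - 14*x/5 - 67/35

The best approximation g ∈ W is the orthogonal projection of f onto W. Writing g = a_0 + a_1 x + a_2 x^2, the coefficients solve the normal equations G · a = b where
  G_{ij} = <φ_i, φ_j> and b_i = <f, φ_i>, with φ_0 = 1, φ_1 = x, φ_2 = x^2.
G =
  [2, 0, 2/3]
  [0, 2/3, 0]
  [2/3, 0, 2/5],
b = (-32/5, -28/15, -296/105).
Solving gives a_0 = -67/35, a_1 = -14/5, a_2 = -27/7, so
  g(x) = -27*x^2/7 - 14*x/5 - 67/35.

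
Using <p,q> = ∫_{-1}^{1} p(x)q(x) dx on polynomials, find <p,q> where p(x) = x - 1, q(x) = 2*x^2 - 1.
<p,q> = 2/3

Expand the product: p(x)·q(x) = 2*x^3 - 2*x^2 - x + 1.
∫_{-1}^{1} of each monomial x^k gives [2/(k+1) if k even, 0 if k odd]. Integrating term-by-term (or equivalently evaluating the antiderivative F(x) = x^4/2 - 2*x^3/3 - x^2/2 + x at the endpoints):
  F(1) − F(−1) = 1/3 − (-1/3) = 2/3.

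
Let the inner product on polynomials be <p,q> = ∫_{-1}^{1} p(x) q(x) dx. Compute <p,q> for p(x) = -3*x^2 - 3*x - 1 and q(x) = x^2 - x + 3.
<p,q> = -178/15

Expand the product: p(x)·q(x) = -3*x^4 - 7*x^2 - 8*x - 3.
∫_{-1}^{1} of each monomial x^k gives [2/(k+1) if k even, 0 if k odd]. Integrating term-by-term (or equivalently evaluating the antiderivative F(x) = -3*x^5/5 - 7*x^3/3 - 4*x^2 - 3*x at the endpoints):
  F(1) − F(−1) = -149/15 − (29/15) = -178/15.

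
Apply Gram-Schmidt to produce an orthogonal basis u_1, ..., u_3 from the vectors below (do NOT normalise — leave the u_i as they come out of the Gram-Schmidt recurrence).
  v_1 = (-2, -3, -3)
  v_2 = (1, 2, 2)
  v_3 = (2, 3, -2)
Orthogonal basis:
  u_1 = (-2, -3, -3)
  u_2 = (-3/11, 1/11, 1/11)
  u_3 = (0, 5/2, -5/2)

Apply the Gram-Schmidt recurrence
  u_1 = v_1
  u_i = v_i − Σ_{j<i} ((v_i · u_j) / (u_j · u_j)) · u_j.

Step by step this gives:
  u_1 = (-2, -3, -3)
  u_2 = (-3/11, 1/11, 1/11)
  u_3 = (0, 5/2, -5/2)

Orthogonality check:
  u_2 · u_1 = 0 (should be 0)
  u_3 · u_1 = 0 (should be 0)
  u_3 · u_2 = 0 (should be 0)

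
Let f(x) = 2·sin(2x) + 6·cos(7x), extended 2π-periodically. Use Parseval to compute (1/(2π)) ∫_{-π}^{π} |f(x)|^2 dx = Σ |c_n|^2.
Σ |c_n|^2 = 20

Expand |f|^2 and use orthogonality of {sin(nx), cos(mx)} on [-π, π]:
  ∫_{-π}^{π} sin(nx)^2 dx = π, ∫ cos(mx)^2 dx = π, and cross terms integrate to 0.
So ∫_{-π}^{π} f(x)^2 dx = 2^2 · π + 6^2 · π = (4 + 36)π.
Divide by 2π: (4 + 36)/2 = 20.
By Parseval, this equals Σ |c_n|^2.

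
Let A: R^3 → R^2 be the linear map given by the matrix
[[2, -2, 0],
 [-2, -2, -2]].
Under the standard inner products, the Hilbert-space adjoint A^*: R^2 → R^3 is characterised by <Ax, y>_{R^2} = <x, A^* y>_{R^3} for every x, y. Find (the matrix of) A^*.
A^* = A^T =
[[2, -2],
 [-2, -2],
 [0, -2]]

For real matrices with standard dot products, the defining identity <Ax, y> = <x, A^* y> gives (Ax)^T y = x^T (A^*) y, i.e. x^T A^T y = x^T (A^*) y. Since this holds for all x, y, we must have A^* = A^T. Therefore
A^* =
[[2, -2],
 [-2, -2],
 [0, -2]].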